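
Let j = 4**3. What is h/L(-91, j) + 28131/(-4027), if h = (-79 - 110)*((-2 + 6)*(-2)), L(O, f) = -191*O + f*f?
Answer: -199360221/28829293 ≈ -6.9152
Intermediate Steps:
j = 64
L(O, f) = f**2 - 191*O (L(O, f) = -191*O + f**2 = f**2 - 191*O)
h = 1512 (h = -756*(-2) = -189*(-8) = 1512)
h/L(-91, j) + 28131/(-4027) = 1512/(64**2 - 191*(-91)) + 28131/(-4027) = 1512/(4096 + 17381) + 28131*(-1/4027) = 1512/21477 - 28131/4027 = 1512*(1/21477) - 28131/4027 = 504/7159 - 28131/4027 = -199360221/28829293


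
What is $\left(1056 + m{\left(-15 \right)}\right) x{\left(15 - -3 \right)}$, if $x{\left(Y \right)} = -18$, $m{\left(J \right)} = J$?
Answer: $-18738$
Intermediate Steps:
$\left(1056 + m{\left(-15 \right)}\right) x{\left(15 - -3 \right)} = \left(1056 - 15\right) \left(-18\right) = 1041 \left(-18\right) = -18738$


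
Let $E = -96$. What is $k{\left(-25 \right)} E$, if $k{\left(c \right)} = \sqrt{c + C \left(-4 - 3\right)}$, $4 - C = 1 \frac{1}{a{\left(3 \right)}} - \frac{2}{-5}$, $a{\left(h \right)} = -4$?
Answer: $- \frac{48 i \sqrt{5195}}{5} \approx - 691.93 i$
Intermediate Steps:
$C = \frac{77}{20}$ ($C = 4 - \left(1 \frac{1}{-4} - \frac{2}{-5}\right) = 4 - \left(1 \left(- \frac{1}{4}\right) - - \frac{2}{5}\right) = 4 - \left(- \frac{1}{4} + \frac{2}{5}\right) = 4 - \frac{3}{20} = \frac{77}{20} \approx 3.85$)
$k{\left(c \right)} = \sqrt{- \frac{539}{20} + c}$ ($k{\left(c \right)} = \sqrt{c + \frac{77 \left(-4 - 3\right)}{20}} = \sqrt{c + \frac{77}{20} \left(-7\right)} = \sqrt{c - \frac{539}{20}} = \sqrt{- \frac{539}{20} + c}$)
$k{\left(-25 \right)} E = \frac{\sqrt{-2695 + 100 \left(-25\right)}}{10} \left(-96\right) = \frac{\sqrt{-2695 - 2500}}{10} \left(-96\right) = \frac{\sqrt{-5195}}{10} \left(-96\right) = \frac{i \sqrt{5195}}{10} \left(-96\right) = - \frac{48 i \sqrt{5195}}{5}$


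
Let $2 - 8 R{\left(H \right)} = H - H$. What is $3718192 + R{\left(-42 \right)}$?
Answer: $\frac{14872769}{4} \approx 3.7182 \cdot 10^{6}$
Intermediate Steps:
$R{\left(H \right)} = \frac{1}{4}$ ($R{\left(H \right)} = \frac{1}{4} - \frac{H - H}{8} = \frac{1}{4} - 0 = \frac{1}{4} + 0 = \frac{1}{4}$)
$3718192 + R{\left(-42 \right)} = 3718192 + \frac{1}{4} = \frac{14872769}{4}$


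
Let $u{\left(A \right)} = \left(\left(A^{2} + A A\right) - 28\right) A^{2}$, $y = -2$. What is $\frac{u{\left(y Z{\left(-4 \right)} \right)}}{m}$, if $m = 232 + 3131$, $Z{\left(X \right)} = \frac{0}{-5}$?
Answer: $0$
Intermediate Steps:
$Z{\left(X \right)} = 0$ ($Z{\left(X \right)} = 0 \left(- \frac{1}{5}\right) = 0$)
$u{\left(A \right)} = A^{2} \left(-28 + 2 A^{2}\right)$ ($u{\left(A \right)} = \left(\left(A^{2} + A^{2}\right) - 28\right) A^{2} = \left(2 A^{2} - 28\right) A^{2} = \left(-28 + 2 A^{2}\right) A^{2} = A^{2} \left(-28 + 2 A^{2}\right)$)
$m = 3363$
$\frac{u{\left(y Z{\left(-4 \right)} \right)}}{m} = \frac{2 \left(\left(-2\right) 0\right)^{2} \left(-14 + \left(\left(-2\right) 0\right)^{2}\right)}{3363} = 2 \cdot 0^{2} \left(-14 + 0^{2}\right) \frac{1}{3363} = 2 \cdot 0 \left(-14 + 0\right) \frac{1}{3363} = 2 \cdot 0 \left(-14\right) \frac{1}{3363} = 0 \cdot \frac{1}{3363} = 0$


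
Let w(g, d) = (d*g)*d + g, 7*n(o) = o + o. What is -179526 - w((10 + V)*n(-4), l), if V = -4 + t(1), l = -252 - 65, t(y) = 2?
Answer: 5174678/7 ≈ 7.3924e+5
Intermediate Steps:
l = -317
n(o) = 2*o/7 (n(o) = (o + o)/7 = (2*o)/7 = 2*o/7)
V = -2 (V = -4 + 2 = -2)
w(g, d) = g + g*d² (w(g, d) = g*d² + g = g + g*d²)
-179526 - w((10 + V)*n(-4), l) = -179526 - (10 - 2)*((2/7)*(-4))*(1 + (-317)²) = -179526 - 8*(-8/7)*(1 + 100489) = -179526 - (-64)*100490/7 = -179526 - 1*(-6431360/7) = -179526 + 6431360/7 = 5174678/7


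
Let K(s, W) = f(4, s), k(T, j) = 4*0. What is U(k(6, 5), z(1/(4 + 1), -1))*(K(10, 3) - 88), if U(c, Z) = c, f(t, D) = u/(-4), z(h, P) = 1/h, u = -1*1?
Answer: 0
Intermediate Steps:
k(T, j) = 0
u = -1
f(t, D) = ¼ (f(t, D) = -1/(-4) = -1*(-¼) = ¼)
K(s, W) = ¼
U(k(6, 5), z(1/(4 + 1), -1))*(K(10, 3) - 88) = 0*(¼ - 88) = 0*(-351/4) = 0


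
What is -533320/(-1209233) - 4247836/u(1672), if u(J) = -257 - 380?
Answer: 5136963194628/770281421 ≈ 6668.9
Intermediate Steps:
u(J) = -637
-533320/(-1209233) - 4247836/u(1672) = -533320/(-1209233) - 4247836/(-637) = -533320*(-1/1209233) - 4247836*(-1/637) = 533320/1209233 + 4247836/637 = 5136963194628/770281421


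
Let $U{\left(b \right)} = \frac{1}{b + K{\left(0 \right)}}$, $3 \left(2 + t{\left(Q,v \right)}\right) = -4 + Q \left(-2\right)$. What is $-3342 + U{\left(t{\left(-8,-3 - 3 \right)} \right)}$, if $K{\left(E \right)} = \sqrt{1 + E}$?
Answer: $- \frac{10025}{3} \approx -3341.7$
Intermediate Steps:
$t{\left(Q,v \right)} = - \frac{10}{3} - \frac{2 Q}{3}$ ($t{\left(Q,v \right)} = -2 + \frac{-4 + Q \left(-2\right)}{3} = -2 + \frac{-4 - 2 Q}{3} = -2 - \left(\frac{4}{3} + \frac{2 Q}{3}\right) = - \frac{10}{3} - \frac{2 Q}{3}$)
$U{\left(b \right)} = \frac{1}{1 + b}$ ($U{\left(b \right)} = \frac{1}{b + \sqrt{1 + 0}} = \frac{1}{b + \sqrt{1}} = \frac{1}{b + 1} = \frac{1}{1 + b}$)
$-3342 + U{\left(t{\left(-8,-3 - 3 \right)} \right)} = -3342 + \frac{1}{1 - -2} = -3342 + \frac{1}{1 + \left(- \frac{10}{3} + \frac{16}{3}\right)} = -3342 + \frac{1}{1 + 2} = -3342 + \frac{1}{3} = - \frac{10025}{3}$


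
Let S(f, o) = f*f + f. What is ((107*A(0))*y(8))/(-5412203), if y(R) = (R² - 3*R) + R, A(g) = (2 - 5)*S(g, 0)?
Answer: 0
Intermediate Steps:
S(f, o) = f + f² (S(f, o) = f² + f = f + f²)
A(g) = -3*g*(1 + g) (A(g) = (2 - 5)*(g*(1 + g)) = -3*g*(1 + g))
y(R) = R² - 2*R
((107*A(0))*y(8))/(-5412203) = ((107*(-3*0*(1 + 0)))*(8*(-2 + 8)))/(-5412203) = ((107*(-3*0*1))*(8*6))*(-1/5412203) = ((107*0)*48)*(-1/5412203) = (0*48)*(-1/5412203) = 0*(-1/5412203) = 0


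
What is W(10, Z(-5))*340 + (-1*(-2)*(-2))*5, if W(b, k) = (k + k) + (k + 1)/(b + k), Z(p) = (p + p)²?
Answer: 751214/11 ≈ 68292.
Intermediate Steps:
Z(p) = 4*p² (Z(p) = (2*p)² = 4*p²)
W(b, k) = 2*k + (1 + k)/(b + k)
W(10, Z(-5))*340 + (-1*(-2)*(-2))*5 = ((1 + 4*(-5)² + 2*(4*(-5)²)² + 2*10*(4*(-5)²))/(10 + 4*(-5)²))*340 + (-1*(-2)*(-2))*5 = ((1 + 4*25 + 2*(4*25)² + 2*10*(4*25))/(10 + 4*25))*340 + (2*(-2))*5 = ((1 + 100 + 2*100² + 2*10*100)/(10 + 100))*340 - 4*5 = ((1 + 100 + 2*10000 + 2000)/110)*340 - 20 = ((1 + 100 + 20000 + 2000)/110)*340 - 20 = ((1/110)*22101)*340 - 20 = (22101/110)*340 - 20 = 751434/11 - 20 = 751214/11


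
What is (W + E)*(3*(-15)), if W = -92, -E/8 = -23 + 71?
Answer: 21420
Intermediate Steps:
E = -384 (E = -8*(-23 + 71) = -8*48 = -384)
(W + E)*(3*(-15)) = (-92 - 384)*(3*(-15)) = -476*(-45) = 21420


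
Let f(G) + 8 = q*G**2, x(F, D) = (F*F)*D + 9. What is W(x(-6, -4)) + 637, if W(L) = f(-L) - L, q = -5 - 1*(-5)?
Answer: 764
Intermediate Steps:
x(F, D) = 9 + D*F**2 (x(F, D) = F**2*D + 9 = D*F**2 + 9 = 9 + D*F**2)
q = 0 (q = -5 + 5 = 0)
f(G) = -8 (f(G) = -8 + 0*G**2 = -8 + 0 = -8)
W(L) = -8 - L
W(x(-6, -4)) + 637 = (-8 - (9 - 4*(-6)**2)) + 637 = (-8 - (9 - 4*36)) + 637 = (-8 - (9 - 144)) + 637 = (-8 - 1*(-135)) + 637 = (-8 + 135) + 637 = 127 + 637 = 764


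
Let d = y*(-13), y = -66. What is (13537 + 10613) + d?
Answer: 25008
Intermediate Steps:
d = 858 (d = -66*(-13) = 858)
(13537 + 10613) + d = (13537 + 10613) + 858 = 24150 + 858 = 25008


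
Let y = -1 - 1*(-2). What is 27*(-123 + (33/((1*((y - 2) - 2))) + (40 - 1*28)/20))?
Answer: -18009/5 ≈ -3601.8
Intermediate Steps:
y = 1 (y = -1 + 2 = 1)
27*(-123 + (33/((1*((y - 2) - 2))) + (40 - 1*28)/20)) = 27*(-123 + (33/((1*((1 - 2) - 2))) + (40 - 1*28)/20)) = 27*(-123 + (33/((1*(-1 - 2))) + (40 - 28)*(1/20))) = 27*(-123 + (33/((1*(-3))) + 12*(1/20))) = 27*(-123 + (33/(-3) + 3/5)) = 27*(-123 + (33*(-1/3) + 3/5)) = 27*(-123 + (-11 + 3/5)) = 27*(-123 - 52/5) = 27*(-667/5) = -18009/5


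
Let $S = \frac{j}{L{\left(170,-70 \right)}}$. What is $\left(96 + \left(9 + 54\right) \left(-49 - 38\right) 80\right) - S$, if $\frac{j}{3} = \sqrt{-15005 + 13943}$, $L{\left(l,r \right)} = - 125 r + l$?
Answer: $-438384 - \frac{9 i \sqrt{118}}{8920} \approx -4.3838 \cdot 10^{5} - 0.01096 i$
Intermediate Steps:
$L{\left(l,r \right)} = l - 125 r$
$j = 9 i \sqrt{118}$ ($j = 3 \sqrt{-15005 + 13943} = 3 \sqrt{-1062} = 3 \cdot 3 i \sqrt{118} = 9 i \sqrt{118} \approx 97.765 i$)
$S = \frac{9 i \sqrt{118}}{8920}$ ($S = \frac{9 i \sqrt{118}}{170 - -8750} = \frac{9 i \sqrt{118}}{170 + 8750} = \frac{9 i \sqrt{118}}{8920} \approx 0.01096 i$)
$\left(96 + \left(9 + 54\right) \left(-49 - 38\right) 80\right) - S = \left(96 + \left(9 + 54\right) \left(-49 - 38\right) 80\right) - \frac{9 i \sqrt{118}}{8920} = \left(96 + 63 \left(-87\right) 80\right) - \frac{9 i \sqrt{118}}{8920} = \left(96 - 438480\right) - \frac{9 i \sqrt{118}}{8920} = -438384 - \frac{9 i \sqrt{118}}{8920}$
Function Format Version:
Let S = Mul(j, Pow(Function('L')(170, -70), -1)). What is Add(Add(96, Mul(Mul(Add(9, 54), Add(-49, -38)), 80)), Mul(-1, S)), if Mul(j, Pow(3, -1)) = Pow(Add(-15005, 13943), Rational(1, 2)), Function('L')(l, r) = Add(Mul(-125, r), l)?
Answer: Add(-438384, Mul(Rational(-9, 8920), I, Pow(118, Rational(1, 2)))) ≈ Add(-4.3838e+5, Mul(-0.010960, I))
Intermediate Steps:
Function('L')(l, r) = Add(l, Mul(-125, r))
j = Mul(9, I, Pow(118, Rational(1, 2))) (j = Mul(3, Pow(Add(-15005, 13943), Rational(1, 2))) = Mul(3, Pow(-1062, Rational(1, 2))) = Mul(3, Mul(3, I, Pow(118, Rational(1, 2)))) = Mul(9, I, Pow(118, Rational(1, 2))) ≈ Mul(97.765, I))
S = Mul(Rational(9, 8920), I, Pow(118, Rational(1, 2))) (S = Mul(Mul(9, I, Pow(118, Rational(1, 2))), Pow(Add(170, Mul(-125, -70)), -1)) = Mul(Mul(9, I, Pow(118, Rational(1, 2))), Pow(Add(170, 8750), -1)) = Mul(Mul(9, I, Pow(118, Rational(1, 2))), Pow(8920, -1)) = Mul(Mul(9, I, Pow(118, Rational(1, 2))), Rational(1, 8920)) = Mul(Rational(9, 8920), I, Pow(118, Rational(1, 2))) ≈ Mul(0.010960, I))
Add(Add(96, Mul(Mul(Add(9, 54), Add(-49, -38)), 80)), Mul(-1, S)) = Add(Add(96, Mul(Mul(Add(9, 54), Add(-49, -38)), 80)), Mul(-1, Mul(Rational(9, 8920), I, Pow(118, Rational(1, 2))))) = Add(Add(96, Mul(Mul(63, -87), 80)), Mul(Rational(-9, 8920), I, Pow(118, Rational(1, 2)))) = Add(Add(96, Mul(-5481, 80)), Mul(Rational(-9, 8920), I, Pow(118, Rational(1, 2)))) = Add(Add(96, -438480), Mul(Rational(-9, 8920), I, Pow(118, Rational(1, 2)))) = Add(-438384, Mul(Rational(-9, 8920), I, Pow(118, Rational(1, 2))))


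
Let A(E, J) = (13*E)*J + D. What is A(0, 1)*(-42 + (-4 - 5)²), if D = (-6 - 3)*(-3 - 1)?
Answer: 1404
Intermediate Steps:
D = 36 (D = -9*(-4) = 36)
A(E, J) = 36 + 13*E*J (A(E, J) = (13*E)*J + 36 = 13*E*J + 36 = 36 + 13*E*J)
A(0, 1)*(-42 + (-4 - 5)²) = (36 + 13*0*1)*(-42 + (-4 - 5)²) = (36 + 0)*(-42 + (-9)²) = 36*(-42 + 81) = 36*39 = 1404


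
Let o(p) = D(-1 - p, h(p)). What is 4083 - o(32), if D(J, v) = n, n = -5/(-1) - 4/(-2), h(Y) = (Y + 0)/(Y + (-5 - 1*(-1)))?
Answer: 4076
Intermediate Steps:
h(Y) = Y/(-4 + Y) (h(Y) = Y/(Y + (-5 + 1)) = Y/(Y - 4) = Y/(-4 + Y))
n = 7 (n = -5*(-1) - 4*(-1/2) = 5 + 2 = 7)
D(J, v) = 7
o(p) = 7
4083 - o(32) = 4083 - 1*7 = 4083 - 7 = 4076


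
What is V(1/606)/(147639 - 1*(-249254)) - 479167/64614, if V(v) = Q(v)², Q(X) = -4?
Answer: -190176994307/25644844302 ≈ -7.4158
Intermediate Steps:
V(v) = 16 (V(v) = (-4)² = 16)
V(1/606)/(147639 - 1*(-249254)) - 479167/64614 = 16/(147639 - 1*(-249254)) - 479167/64614 = 16/(147639 + 249254) - 479167*1/64614 = 16/396893 - 479167/64614 = -190176994307/25644844302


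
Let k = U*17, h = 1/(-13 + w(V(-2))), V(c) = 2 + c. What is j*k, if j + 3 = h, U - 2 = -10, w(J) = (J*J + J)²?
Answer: 5440/13 ≈ 418.46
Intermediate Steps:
w(J) = (J + J²)² (w(J) = (J² + J)² = (J + J²)²)
U = -8 (U = 2 - 10 = -8)
h = -1/13 (h = 1/(-13 + (2 - 2)²*(1 + (2 - 2))²) = 1/(-13 + 0²*(1 + 0)²) = 1/(-13 + 0*1²) = 1/(-13 + 0*1) = 1/(-13 + 0) = 1/(-13) = -1/13 ≈ -0.076923)
k = -136 (k = -8*17 = -136)
j = -40/13 (j = -3 - 1/13 = -40/13 ≈ -3.0769)
j*k = -40/13*(-136) = 5440/13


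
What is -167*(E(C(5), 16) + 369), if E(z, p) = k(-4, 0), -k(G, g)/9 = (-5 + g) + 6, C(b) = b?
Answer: -60120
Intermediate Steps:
k(G, g) = -9 - 9*g (k(G, g) = -9*((-5 + g) + 6) = -9*(1 + g) = -9 - 9*g)
E(z, p) = -9 (E(z, p) = -9 - 9*0 = -9 + 0 = -9)
-167*(E(C(5), 16) + 369) = -167*(-9 + 369) = -167*360 = -60120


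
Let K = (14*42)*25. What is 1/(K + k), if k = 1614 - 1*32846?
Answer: -1/16532 ≈ -6.0489e-5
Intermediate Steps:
k = -31232 (k = 1614 - 32846 = -31232)
K = 14700 (K = 588*25 = 14700)
1/(K + k) = 1/(14700 - 31232) = 1/(-16532) = -1/16532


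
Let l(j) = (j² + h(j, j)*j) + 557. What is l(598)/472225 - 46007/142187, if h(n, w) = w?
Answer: 16009364496/13428851215 ≈ 1.1922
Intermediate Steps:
l(j) = 557 + 2*j² (l(j) = (j² + j*j) + 557 = (j² + j²) + 557 = 2*j² + 557 = 557 + 2*j²)
l(598)/472225 - 46007/142187 = (557 + 2*598²)/472225 - 46007/142187 = (557 + 2*357604)*(1/472225) - 46007*1/142187 = (557 + 715208)*(1/472225) - 46007/142187 = 715765*(1/472225) - 46007/142187 = 143153/94445 - 46007/142187 = 16009364496/13428851215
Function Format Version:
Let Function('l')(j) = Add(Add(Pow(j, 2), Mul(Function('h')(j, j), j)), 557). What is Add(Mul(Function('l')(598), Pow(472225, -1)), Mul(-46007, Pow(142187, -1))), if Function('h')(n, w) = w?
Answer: Rational(16009364496, 13428851215) ≈ 1.1922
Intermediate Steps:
Function('l')(j) = Add(557, Mul(2, Pow(j, 2))) (Function('l')(j) = Add(Add(Pow(j, 2), Mul(j, j)), 557) = Add(Add(Pow(j, 2), Pow(j, 2)), 557) = Add(Mul(2, Pow(j, 2)), 557) = Add(557, Mul(2, Pow(j, 2))))
Add(Mul(Function('l')(598), Pow(472225, -1)), Mul(-46007, Pow(142187, -1))) = Add(Mul(Add(557, Mul(2, Pow(598, 2))), Pow(472225, -1)), Mul(-46007, Pow(142187, -1))) = Add(Mul(Add(557, Mul(2, 357604)), Rational(1, 472225)), Mul(-46007, Rational(1, 142187))) = Add(Mul(Add(557, 715208), Rational(1, 472225)), Rational(-46007, 142187)) = Add(Mul(715765, Rational(1, 472225)), Rational(-46007, 142187)) = Add(Rational(143153, 94445), Rational(-46007, 142187)) = Rational(16009364496, 13428851215)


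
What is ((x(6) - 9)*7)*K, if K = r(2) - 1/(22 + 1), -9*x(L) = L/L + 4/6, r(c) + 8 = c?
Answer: 241304/621 ≈ 388.57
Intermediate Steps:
r(c) = -8 + c
x(L) = -5/27 (x(L) = -(L/L + 4/6)/9 = -(1 + 4*(⅙))/9 = -(1 + ⅔)/9 = -⅑*5/3 = -5/27)
K = -139/23 (K = (-8 + 2) - 1/(22 + 1) = -6 - 1/23 = -139/23 ≈ -6.0435)
((x(6) - 9)*7)*K = ((-5/27 - 9)*7)*(-139/23) = -248/27*7*(-139/23) = -1736/27*(-139/23) = 241304/621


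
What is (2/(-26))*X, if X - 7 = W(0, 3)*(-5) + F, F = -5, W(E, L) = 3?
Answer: 1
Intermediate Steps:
X = -13 (X = 7 + (3*(-5) - 5) = 7 + (-15 - 5) = 7 - 20 = -13)
(2/(-26))*X = (2/(-26))*(-13) = (2*(-1/26))*(-13) = -1/13*(-13) = 1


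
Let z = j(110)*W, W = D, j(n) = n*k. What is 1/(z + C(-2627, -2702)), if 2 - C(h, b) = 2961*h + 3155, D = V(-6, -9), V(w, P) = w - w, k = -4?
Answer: 1/7775394 ≈ 1.2861e-7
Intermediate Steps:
V(w, P) = 0
j(n) = -4*n (j(n) = n*(-4) = -4*n)
D = 0
W = 0
z = 0 (z = -4*110*0 = -440*0 = 0)
C(h, b) = -3153 - 2961*h (C(h, b) = 2 - (2961*h + 3155) = 2 - (3155 + 2961*h) = 2 + (-3155 - 2961*h) = -3153 - 2961*h)
1/(z + C(-2627, -2702)) = 1/(0 + (-3153 - 2961*(-2627))) = 1/(0 + (-3153 + 7778547)) = 1/(0 + 7775394) = 1/7775394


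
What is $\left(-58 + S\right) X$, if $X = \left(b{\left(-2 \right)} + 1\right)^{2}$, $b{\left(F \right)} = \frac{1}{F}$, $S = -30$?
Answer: $-22$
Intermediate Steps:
$X = \frac{1}{4}$ ($X = \left(\frac{1}{-2} + 1\right)^{2} = \left(- \frac{1}{2} + 1\right)^{2} = \left(\frac{1}{2}\right)^{2} = \frac{1}{4} \approx 0.25$)
$\left(-58 + S\right) X = \left(-58 - 30\right) \frac{1}{4} = \left(-88\right) \frac{1}{4} = -22$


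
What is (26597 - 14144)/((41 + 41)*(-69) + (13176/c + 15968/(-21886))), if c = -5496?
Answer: -31206557991/14186484169 ≈ -2.1997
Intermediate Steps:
(26597 - 14144)/((41 + 41)*(-69) + (13176/c + 15968/(-21886))) = (26597 - 14144)/((41 + 41)*(-69) + (13176/(-5496) + 15968/(-21886))) = 12453/(82*(-69) + (13176*(-1/5496) + 15968*(-1/21886))) = 12453/(-5658 + (-549/229 - 7984/10943)) = 12453/(-5658 - 7836043/2505947) = 12453/(-14186484169/2505947) = 12453*(-2505947/14186484169) = -31206557991/14186484169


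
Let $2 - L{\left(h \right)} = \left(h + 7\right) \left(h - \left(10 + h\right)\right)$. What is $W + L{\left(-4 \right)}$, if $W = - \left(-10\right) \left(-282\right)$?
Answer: $-2788$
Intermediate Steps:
$L{\left(h \right)} = 72 + 10 h$ ($L{\left(h \right)} = 2 - \left(h + 7\right) \left(h - \left(10 + h\right)\right) = 2 - \left(7 + h\right) \left(-10\right) = 2 - \left(-70 - 10 h\right) = 2 + \left(70 + 10 h\right) = 72 + 10 h$)
$W = -2820$ ($W = \left(-1\right) 2820 = -2820$)
$W + L{\left(-4 \right)} = -2820 + \left(72 + 10 \left(-4\right)\right) = -2820 + \left(72 - 40\right) = -2820 + 32 = -2788$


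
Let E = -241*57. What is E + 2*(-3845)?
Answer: -21427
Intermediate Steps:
E = -13737
E + 2*(-3845) = -13737 + 2*(-3845) = -13737 - 7690 = -21427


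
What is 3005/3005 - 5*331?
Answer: -1654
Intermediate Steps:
3005/3005 - 5*331 = 3005*(1/3005) - 1*1655 = 1 - 1655 = -1654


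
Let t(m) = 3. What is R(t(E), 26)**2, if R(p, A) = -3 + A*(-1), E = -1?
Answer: 841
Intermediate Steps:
R(p, A) = -3 - A
R(t(E), 26)**2 = (-3 - 1*26)**2 = (-3 - 26)**2 = (-29)**2 = 841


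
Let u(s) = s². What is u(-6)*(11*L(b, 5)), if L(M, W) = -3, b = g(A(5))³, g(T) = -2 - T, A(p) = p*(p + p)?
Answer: -1188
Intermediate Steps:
A(p) = 2*p² (A(p) = p*(2*p) = 2*p²)
b = -140608 (b = (-2 - 2*5²)³ = (-2 - 2*25)³ = (-2 - 1*50)³ = (-2 - 50)³ = (-52)³ = -140608)
u(-6)*(11*L(b, 5)) = (-6)²*(11*(-3)) = 36*(-33) = -1188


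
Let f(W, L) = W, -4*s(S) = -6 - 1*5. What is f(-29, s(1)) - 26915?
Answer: -26944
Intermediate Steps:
s(S) = 11/4 (s(S) = -(-6 - 1*5)/4 = -(-6 - 5)/4 = -1/4*(-11) = 11/4)
f(-29, s(1)) - 26915 = -29 - 26915 = -26944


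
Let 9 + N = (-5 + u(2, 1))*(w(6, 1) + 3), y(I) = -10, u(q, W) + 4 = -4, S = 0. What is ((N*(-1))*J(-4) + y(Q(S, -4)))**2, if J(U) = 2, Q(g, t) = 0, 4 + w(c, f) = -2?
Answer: 4900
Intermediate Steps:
u(q, W) = -8 (u(q, W) = -4 - 4 = -8)
w(c, f) = -6 (w(c, f) = -4 - 2 = -6)
N = 30 (N = -9 + (-5 - 8)*(-6 + 3) = -9 - 13*(-3) = -9 + 39 = 30)
((N*(-1))*J(-4) + y(Q(S, -4)))**2 = ((30*(-1))*2 - 10)**2 = (-30*2 - 10)**2 = (-60 - 10)**2 = (-70)**2 = 4900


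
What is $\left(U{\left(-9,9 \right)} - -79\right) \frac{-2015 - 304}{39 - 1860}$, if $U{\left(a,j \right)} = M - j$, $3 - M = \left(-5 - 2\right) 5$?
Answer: $\frac{83484}{607} \approx 137.54$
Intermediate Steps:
$M = 38$ ($M = 3 - \left(-5 - 2\right) 5 = 3 - \left(-7\right) 5 = 3 - -35 = 3 + 35 = 38$)
$U{\left(a,j \right)} = 38 - j$
$\left(U{\left(-9,9 \right)} - -79\right) \frac{-2015 - 304}{39 - 1860} = \left(\left(38 - 9\right) - -79\right) \frac{-2015 - 304}{39 - 1860} = \left(\left(38 - 9\right) + 79\right) \left(- \frac{2319}{-1821}\right) = \left(29 + 79\right) \left(\left(-2319\right) \left(- \frac{1}{1821}\right)\right) = 108 \cdot \frac{773}{607} = \frac{83484}{607}$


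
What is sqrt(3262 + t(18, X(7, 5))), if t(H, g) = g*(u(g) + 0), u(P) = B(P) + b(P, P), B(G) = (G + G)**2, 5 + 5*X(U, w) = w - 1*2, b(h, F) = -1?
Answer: 2*sqrt(509710)/25 ≈ 57.115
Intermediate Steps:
X(U, w) = -7/5 + w/5 (X(U, w) = -1 + (w - 1*2)/5 = -1 + (w - 2)/5 = -1 + (-2 + w)/5 = -1 + (-2/5 + w/5) = -7/5 + w/5)
B(G) = 4*G**2 (B(G) = (2*G)**2 = 4*G**2)
u(P) = -1 + 4*P**2 (u(P) = 4*P**2 - 1 = -1 + 4*P**2)
t(H, g) = g*(-1 + 4*g**2) (t(H, g) = g*((-1 + 4*g**2) + 0) = g*(-1 + 4*g**2))
sqrt(3262 + t(18, X(7, 5))) = sqrt(3262 + (-(-7/5 + (1/5)*5) + 4*(-7/5 + (1/5)*5)**3)) = sqrt(3262 + (-(-7/5 + 1) + 4*(-7/5 + 1)**3)) = sqrt(3262 + (-1*(-2/5) + 4*(-2/5)**3)) = sqrt(3262 + (2/5 + 4*(-8/125))) = sqrt(3262 + (2/5 - 32/125)) = sqrt(3262 + 18/125) = sqrt(407768/125) = 2*sqrt(509710)/25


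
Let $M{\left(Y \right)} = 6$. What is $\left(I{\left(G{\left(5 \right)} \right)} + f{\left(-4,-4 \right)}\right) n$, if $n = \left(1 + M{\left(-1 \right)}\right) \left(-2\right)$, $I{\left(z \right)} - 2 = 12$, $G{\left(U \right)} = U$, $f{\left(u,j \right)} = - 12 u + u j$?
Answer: $-1092$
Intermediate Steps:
$f{\left(u,j \right)} = - 12 u + j u$
$I{\left(z \right)} = 14$ ($I{\left(z \right)} = 2 + 12 = 14$)
$n = -14$ ($n = \left(1 + 6\right) \left(-2\right) = 7 \left(-2\right) = -14$)
$\left(I{\left(G{\left(5 \right)} \right)} + f{\left(-4,-4 \right)}\right) n = \left(14 - 4 \left(-12 - 4\right)\right) \left(-14\right) = \left(14 - -64\right) \left(-14\right) = \left(14 + 64\right) \left(-14\right) = 78 \left(-14\right) = -1092$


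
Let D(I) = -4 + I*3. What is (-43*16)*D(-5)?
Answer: 13072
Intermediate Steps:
D(I) = -4 + 3*I
(-43*16)*D(-5) = (-43*16)*(-4 + 3*(-5)) = -688*(-4 - 15) = -688*(-19) = 13072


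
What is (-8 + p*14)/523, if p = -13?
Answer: -190/523 ≈ -0.36329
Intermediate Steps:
(-8 + p*14)/523 = (-8 - 13*14)/523 = (-8 - 182)*(1/523) = -190*1/523 = -190/523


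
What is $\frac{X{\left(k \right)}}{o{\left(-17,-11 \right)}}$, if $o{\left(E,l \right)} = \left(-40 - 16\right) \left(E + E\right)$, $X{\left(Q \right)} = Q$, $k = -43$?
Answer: $- \frac{43}{1904} \approx -0.022584$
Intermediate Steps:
$o{\left(E,l \right)} = - 112 E$ ($o{\left(E,l \right)} = - 56 \cdot 2 E = - 112 E$)
$\frac{X{\left(k \right)}}{o{\left(-17,-11 \right)}} = - \frac{43}{\left(-112\right) \left(-17\right)} = - \frac{43}{1904}$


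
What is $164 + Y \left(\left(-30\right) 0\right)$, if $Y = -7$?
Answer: $164$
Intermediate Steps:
$164 + Y \left(\left(-30\right) 0\right) = 164 - 7 \left(\left(-30\right) 0\right) = 164 - 0 = 164 + 0 = 164$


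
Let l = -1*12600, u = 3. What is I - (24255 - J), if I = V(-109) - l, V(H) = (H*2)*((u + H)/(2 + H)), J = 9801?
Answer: -221486/107 ≈ -2070.0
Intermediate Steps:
l = -12600
V(H) = 2*H*(3 + H)/(2 + H) (V(H) = (H*2)*((3 + H)/(2 + H)) = (2*H)*((3 + H)/(2 + H)) = 2*H*(3 + H)/(2 + H))
I = 1325092/107 (I = 2*(-109)*(3 - 109)/(2 - 109) - 1*(-12600) = 2*(-109)*(-106)/(-107) + 12600 = 2*(-109)*(-1/107)*(-106) + 12600 = -23108/107 + 12600 = 1325092/107 ≈ 12384.)
I - (24255 - J) = 1325092/107 - (24255 - 1*9801) = 1325092/107 - (24255 - 9801) = 1325092/107 - 1*14454 = 1325092/107 - 14454 = -221486/107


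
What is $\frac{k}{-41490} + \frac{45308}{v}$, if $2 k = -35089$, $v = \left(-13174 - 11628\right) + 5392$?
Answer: $- \frac{20523869}{10737612} \approx -1.9114$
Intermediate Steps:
$v = -19410$ ($v = -24802 + 5392 = -19410$)
$k = - \frac{35089}{2}$ ($k = \frac{1}{2} \left(-35089\right) = - \frac{35089}{2} \approx -17545.0$)
$\frac{k}{-41490} + \frac{45308}{v} = - \frac{35089}{2 \left(-41490\right)} + \frac{45308}{-19410} = \left(- \frac{35089}{2}\right) \left(- \frac{1}{41490}\right) + 45308 \left(- \frac{1}{19410}\right) = \frac{35089}{82980} - \frac{22654}{9705} = - \frac{20523869}{10737612}$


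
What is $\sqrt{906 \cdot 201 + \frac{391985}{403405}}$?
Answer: $\frac{\sqrt{1185411448569023}}{80681} \approx 426.74$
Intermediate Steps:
$\sqrt{906 \cdot 201 + \frac{391985}{403405}} = \sqrt{182106 + 391985 \cdot \frac{1}{403405}} = \sqrt{182106 + \frac{78397}{80681}} = \sqrt{\frac{14692572583}{80681}} = \frac{\sqrt{1185411448569023}}{80681}$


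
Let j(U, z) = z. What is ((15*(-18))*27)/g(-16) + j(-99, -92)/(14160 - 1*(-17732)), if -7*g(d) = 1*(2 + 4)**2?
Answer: 22603409/15946 ≈ 1417.5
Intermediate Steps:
g(d) = -36/7 (g(d) = -(2 + 4)**2/7 = -6**2/7 = -36/7)
((15*(-18))*27)/g(-16) + j(-99, -92)/(14160 - 1*(-17732)) = ((15*(-18))*27)/(-36/7) - 92/(14160 - 1*(-17732)) = -270*27*(-7/36) - 92/(14160 + 17732) = -7290*(-7/36) - 92/31892 = 2835/2 - 92*1/31892 = 2835/2 - 23/7973 = 22603409/15946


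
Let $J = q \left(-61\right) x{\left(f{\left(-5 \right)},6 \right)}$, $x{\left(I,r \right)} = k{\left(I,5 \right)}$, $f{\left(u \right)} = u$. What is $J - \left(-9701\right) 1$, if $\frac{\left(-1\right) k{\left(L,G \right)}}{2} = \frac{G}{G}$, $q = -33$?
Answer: $5675$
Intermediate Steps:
$k{\left(L,G \right)} = -2$ ($k{\left(L,G \right)} = - 2 \frac{G}{G} = \left(-2\right) 1 = -2$)
$x{\left(I,r \right)} = -2$
$J = -4026$ ($J = \left(-33\right) \left(-61\right) \left(-2\right) = 2013 \left(-2\right) = -4026$)
$J - \left(-9701\right) 1 = -4026 - \left(-9701\right) 1 = -4026 - -9701 = -4026 + 9701 = 5675$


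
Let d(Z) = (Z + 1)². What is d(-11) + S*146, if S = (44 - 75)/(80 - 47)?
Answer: -1226/33 ≈ -37.151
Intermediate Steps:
d(Z) = (1 + Z)²
S = -31/33 ≈ -0.93939
d(-11) + S*146 = (1 - 11)² - 31/33*146 = (-10)² - 4526/33 = 100 - 4526/33 = -1226/33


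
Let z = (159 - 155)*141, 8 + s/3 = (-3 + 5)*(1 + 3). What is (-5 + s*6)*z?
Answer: -2820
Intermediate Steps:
s = 0 (s = -24 + 3*((-3 + 5)*(1 + 3)) = -24 + 3*(2*4) = -24 + 3*8 = -24 + 24 = 0)
z = 564 (z = 4*141 = 564)
(-5 + s*6)*z = (-5 + 0*6)*564 = (-5 + 0)*564 = -5*564 = -2820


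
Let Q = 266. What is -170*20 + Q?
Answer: -3134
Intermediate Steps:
-170*20 + Q = -170*20 + 266 = -3400 + 266 = -3134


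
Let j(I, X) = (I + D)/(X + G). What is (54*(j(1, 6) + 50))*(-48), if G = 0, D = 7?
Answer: -133056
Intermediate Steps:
j(I, X) = (7 + I)/X (j(I, X) = (I + 7)/(X + 0) = (7 + I)/X)
(54*(j(1, 6) + 50))*(-48) = (54*((7 + 1)/6 + 50))*(-48) = (54*((⅙)*8 + 50))*(-48) = (54*(4/3 + 50))*(-48) = (54*(154/3))*(-48) = 2772*(-48) = -133056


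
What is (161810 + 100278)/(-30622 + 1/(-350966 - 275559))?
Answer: -164204684200/19185448551 ≈ -8.5588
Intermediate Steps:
(161810 + 100278)/(-30622 + 1/(-350966 - 275559)) = 262088/(-30622 + 1/(-626525)) = 262088/(-30622 - 1/626525) = 262088/(-19185448551/626525) = 262088*(-626525/19185448551) = -164204684200/19185448551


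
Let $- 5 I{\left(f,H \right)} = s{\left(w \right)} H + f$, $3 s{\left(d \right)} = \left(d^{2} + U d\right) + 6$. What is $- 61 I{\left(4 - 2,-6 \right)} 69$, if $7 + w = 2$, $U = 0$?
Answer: $-50508$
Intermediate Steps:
$w = -5$ ($w = -7 + 2 = -5$)
$s{\left(d \right)} = 2 + \frac{d^{2}}{3}$ ($s{\left(d \right)} = \frac{\left(d^{2} + 0 d\right) + 6}{3} = \frac{\left(d^{2} + 0\right) + 6}{3} = \frac{d^{2} + 6}{3} = \frac{6 + d^{2}}{3} = 2 + \frac{d^{2}}{3}$)
$I{\left(f,H \right)} = - \frac{31 H}{15} - \frac{f}{5}$ ($I{\left(f,H \right)} = - \frac{\left(2 + \frac{\left(-5\right)^{2}}{3}\right) H + f}{5} = - \frac{\left(2 + \frac{1}{3} \cdot 25\right) H + f}{5} = - \frac{\left(2 + \frac{25}{3}\right) H + f}{5} = - \frac{\frac{31 H}{3} + f}{5} = - \frac{f + \frac{31 H}{3}}{5} = - \frac{31 H}{15} - \frac{f}{5}$)
$- 61 I{\left(4 - 2,-6 \right)} 69 = - 61 \left(\left(- \frac{31}{15}\right) \left(-6\right) - \frac{4 - 2}{5}\right) 69 = - 61 \left(\frac{62}{5} - \frac{4 - 2}{5}\right) 69 = - 61 \left(\frac{62}{5} - \frac{2}{5}\right) 69 = \left(-61\right) 12 \cdot 69 = \left(-732\right) 69 = -50508$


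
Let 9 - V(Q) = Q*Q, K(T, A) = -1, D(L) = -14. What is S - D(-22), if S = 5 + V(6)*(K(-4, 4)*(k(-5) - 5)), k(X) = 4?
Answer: -8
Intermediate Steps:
V(Q) = 9 - Q**2 (V(Q) = 9 - Q*Q = 9 - Q**2)
S = -22 (S = 5 + (9 - 1*6**2)*(-(4 - 5)) = 5 + (9 - 1*36)*(-1*(-1)) = 5 + (9 - 36)*1 = 5 - 27*1 = 5 - 27 = -22)
S - D(-22) = -22 - 1*(-14) = -22 + 14 = -8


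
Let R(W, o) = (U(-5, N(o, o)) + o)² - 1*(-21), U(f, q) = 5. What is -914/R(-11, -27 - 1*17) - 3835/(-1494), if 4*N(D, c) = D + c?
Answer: 758009/383958 ≈ 1.9742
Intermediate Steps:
N(D, c) = D/4 + c/4 (N(D, c) = (D + c)/4 = D/4 + c/4)
R(W, o) = 21 + (5 + o)² (R(W, o) = (5 + o)² - 1*(-21) = (5 + o)² + 21 = 21 + (5 + o)²)
-914/R(-11, -27 - 1*17) - 3835/(-1494) = -914/(21 + (5 + (-27 - 1*17))²) - 3835/(-1494) = -914/(21 + (5 + (-27 - 17))²) - 3835*(-1/1494) = -914/(21 + (5 - 44)²) + 3835/1494 = -914/(21 + (-39)²) + 3835/1494 = -914/(21 + 1521) + 3835/1494 = -914/1542 + 3835/1494 = -914*1/1542 + 3835/1494 = -457/771 + 3835/1494 = 758009/383958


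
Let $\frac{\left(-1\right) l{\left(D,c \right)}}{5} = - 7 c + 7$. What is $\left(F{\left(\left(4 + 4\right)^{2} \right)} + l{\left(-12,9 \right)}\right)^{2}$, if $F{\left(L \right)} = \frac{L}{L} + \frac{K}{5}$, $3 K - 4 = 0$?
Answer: $\frac{17799961}{225} \approx 79111.0$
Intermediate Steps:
$K = \frac{4}{3}$ ($K = \frac{4}{3} + \frac{1}{3} \cdot 0 = \frac{4}{3} + 0 = \frac{4}{3} \approx 1.3333$)
$l{\left(D,c \right)} = -35 + 35 c$ ($l{\left(D,c \right)} = - 5 \left(- 7 c + 7\right) = - 5 \left(7 - 7 c\right) = -35 + 35 c$)
$F{\left(L \right)} = \frac{19}{15}$ ($F{\left(L \right)} = \frac{L}{L} + \frac{4}{3 \cdot 5} = 1 + \frac{4}{3} \cdot \frac{1}{5} = 1 + \frac{4}{15} = \frac{19}{15}$)
$\left(F{\left(\left(4 + 4\right)^{2} \right)} + l{\left(-12,9 \right)}\right)^{2} = \left(\frac{19}{15} + \left(-35 + 35 \cdot 9\right)\right)^{2} = \left(\frac{19}{15} + \left(-35 + 315\right)\right)^{2} = \left(\frac{19}{15} + 280\right)^{2} = \left(\frac{4219}{15}\right)^{2} = \frac{17799961}{225}$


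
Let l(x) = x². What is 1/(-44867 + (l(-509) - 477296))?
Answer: -1/263082 ≈ -3.8011e-6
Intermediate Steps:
1/(-44867 + (l(-509) - 477296)) = 1/(-44867 + ((-509)² - 477296)) = 1/(-44867 + (259081 - 477296)) = 1/(-44867 - 218215) = 1/(-263082) = -1/263082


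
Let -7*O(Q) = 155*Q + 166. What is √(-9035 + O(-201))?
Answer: 48*I*√2 ≈ 67.882*I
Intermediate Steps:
O(Q) = -166/7 - 155*Q/7 (O(Q) = -(155*Q + 166)/7 = -(166 + 155*Q)/7 = -166/7 - 155*Q/7)
√(-9035 + O(-201)) = √(-9035 + (-166/7 - 155/7*(-201))) = √(-9035 + (-166/7 + 31155/7)) = √(-9035 + 4427) = √(-4608) = 48*I*√2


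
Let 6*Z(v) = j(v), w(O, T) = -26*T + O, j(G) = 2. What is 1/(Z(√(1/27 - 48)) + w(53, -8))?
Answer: 3/784 ≈ 0.0038265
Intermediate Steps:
w(O, T) = O - 26*T
Z(v) = ⅓ (Z(v) = (⅙)*2 = ⅓)
1/(Z(√(1/27 - 48)) + w(53, -8)) = 1/(⅓ + (53 - 26*(-8))) = 1/(⅓ + (53 + 208)) = 1/(⅓ + 261) = 1/(784/3) = 3/784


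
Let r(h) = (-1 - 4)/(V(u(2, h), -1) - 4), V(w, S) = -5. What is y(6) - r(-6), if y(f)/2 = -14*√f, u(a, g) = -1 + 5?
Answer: -5/9 - 28*√6 ≈ -69.141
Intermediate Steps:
u(a, g) = 4
y(f) = -28*√f (y(f) = 2*(-14*√f) = -28*√f)
r(h) = 5/9 (r(h) = (-1 - 4)/(-5 - 4) = -5/(-9) = -5*(-⅑) = 5/9)
y(6) - r(-6) = -28*√6 - 1*5/9 = -28*√6 - 5/9 = -5/9 - 28*√6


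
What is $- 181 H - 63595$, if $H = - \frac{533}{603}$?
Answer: $- \frac{38251312}{603} \approx -63435.0$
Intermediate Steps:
$H = - \frac{533}{603}$ ($H = \left(-533\right) \frac{1}{603} = - \frac{533}{603} \approx -0.88391$)
$- 181 H - 63595 = \left(-181\right) \left(- \frac{533}{603}\right) - 63595 = \frac{96473}{603} - 63595 = - \frac{38251312}{603}$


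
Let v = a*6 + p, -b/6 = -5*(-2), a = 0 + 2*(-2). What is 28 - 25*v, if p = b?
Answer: 2128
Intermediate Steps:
a = -4 (a = 0 - 4 = -4)
b = -60 (b = -(-30)*(-2) = -6*10 = -60)
p = -60
v = -84 (v = -4*6 - 60 = -24 - 60 = -84)
28 - 25*v = 28 - 25*(-84) = 28 + 2100 = 2128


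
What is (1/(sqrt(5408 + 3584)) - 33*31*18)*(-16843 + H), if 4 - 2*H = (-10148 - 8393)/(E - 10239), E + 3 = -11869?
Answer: 6857016764301/22111 - 744761243*sqrt(562)/99411056 ≈ 3.1012e+8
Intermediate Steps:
E = -11872 (E = -3 - 11869 = -11872)
H = 69903/44222 (H = 2 - (-10148 - 8393)/(2*(-11872 - 10239)) = 2 - (-18541)/(2*(-22111)) = 2 - (-18541)*(-1)/(2*22111) = 2 - 1/2*18541/22111 = 2 - 18541/44222 = 69903/44222 ≈ 1.5807)
(1/(sqrt(5408 + 3584)) - 33*31*18)*(-16843 + H) = (1/(sqrt(5408 + 3584)) - 33*31*18)*(-16843 + 69903/44222) = (1/(sqrt(8992)) - 1023*18)*(-744761243/44222) = (1/(4*sqrt(562)) - 18414)*(-744761243/44222) = (sqrt(562)/2248 - 18414)*(-744761243/44222) = (-18414 + sqrt(562)/2248)*(-744761243/44222) = 6857016764301/22111 - 744761243*sqrt(562)/99411056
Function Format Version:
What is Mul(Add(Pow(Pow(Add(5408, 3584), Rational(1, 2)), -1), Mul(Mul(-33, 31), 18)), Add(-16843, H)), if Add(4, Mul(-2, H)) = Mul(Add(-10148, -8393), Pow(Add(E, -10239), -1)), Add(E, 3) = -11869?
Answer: Add(Rational(6857016764301, 22111), Mul(Rational(-744761243, 99411056), Pow(562, Rational(1, 2)))) ≈ 3.1012e+8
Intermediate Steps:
E = -11872 (E = Add(-3, -11869) = -11872)
H = Rational(69903, 44222) (H = Add(2, Mul(Rational(-1, 2), Mul(Add(-10148, -8393), Pow(Add(-11872, -10239), -1)))) = Add(2, Mul(Rational(-1, 2), Mul(-18541, Pow(-22111, -1)))) = Add(2, Mul(Rational(-1, 2), Mul(-18541, Rational(-1, 22111)))) = Add(2, Mul(Rational(-1, 2), Rational(18541, 22111))) = Add(2, Rational(-18541, 44222)) = Rational(69903, 44222) ≈ 1.5807)
Mul(Add(Pow(Pow(Add(5408, 3584), Rational(1, 2)), -1), Mul(Mul(-33, 31), 18)), Add(-16843, H)) = Mul(Add(Pow(Pow(Add(5408, 3584), Rational(1, 2)), -1), Mul(Mul(-33, 31), 18)), Add(-16843, Rational(69903, 44222))) = Mul(Add(Pow(Pow(8992, Rational(1, 2)), -1), Mul(-1023, 18)), Rational(-744761243, 44222)) = Mul(Add(Pow(Mul(4, Pow(562, Rational(1, 2))), -1), -18414), Rational(-744761243, 44222)) = Mul(Add(Mul(Rational(1, 2248), Pow(562, Rational(1, 2))), -18414), Rational(-744761243, 44222)) = Mul(Add(-18414, Mul(Rational(1, 2248), Pow(562, Rational(1, 2)))), Rational(-744761243, 44222)) = Add(Rational(6857016764301, 22111), Mul(Rational(-744761243, 99411056), Pow(562, Rational(1, 2))))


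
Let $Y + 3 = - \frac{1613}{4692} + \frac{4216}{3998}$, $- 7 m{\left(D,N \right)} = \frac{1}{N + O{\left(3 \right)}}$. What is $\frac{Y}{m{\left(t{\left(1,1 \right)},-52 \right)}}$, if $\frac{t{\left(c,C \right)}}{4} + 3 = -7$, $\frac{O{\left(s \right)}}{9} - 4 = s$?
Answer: $\frac{1653311275}{9379308} \approx 176.27$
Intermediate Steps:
$O{\left(s \right)} = 36 + 9 s$
$t{\left(c,C \right)} = -40$ ($t{\left(c,C \right)} = -12 + 4 \left(-7\right) = -12 - 28 = -40$)
$m{\left(D,N \right)} = - \frac{1}{7 \left(63 + N\right)}$ ($m{\left(D,N \right)} = - \frac{1}{7 \left(N + \left(36 + 9 \cdot 3\right)\right)} = - \frac{1}{7 \left(N + \left(36 + 27\right)\right)} = - \frac{1}{7 \left(N + 63\right)} = - \frac{1}{7 \left(63 + N\right)}$)
$Y = - \frac{21471575}{9379308}$ ($Y = -3 + \left(- \frac{1613}{4692} + \frac{4216}{3998}\right) = -3 + \left(\left(-1613\right) \frac{1}{4692} + 4216 \cdot \frac{1}{3998}\right) = -3 + \left(- \frac{1613}{4692} + \frac{2108}{1999}\right) = -3 + \frac{6666349}{9379308} = - \frac{21471575}{9379308} \approx -2.2892$)
$\frac{Y}{m{\left(t{\left(1,1 \right)},-52 \right)}} = - \frac{21471575}{9379308 \left(- \frac{1}{441 + 7 \left(-52\right)}\right)} = - \frac{21471575}{9379308 \left(- \frac{1}{441 - 364}\right)} = - \frac{21471575}{9379308 \left(- \frac{1}{77}\right)} = \left(- \frac{21471575}{9379308}\right) \left(-77\right) = \frac{1653311275}{9379308}$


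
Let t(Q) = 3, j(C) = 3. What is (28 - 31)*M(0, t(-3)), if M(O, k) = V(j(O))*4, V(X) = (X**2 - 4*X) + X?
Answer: 0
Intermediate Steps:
V(X) = X**2 - 3*X
M(O, k) = 0 (M(O, k) = (3*(-3 + 3))*4 = (3*0)*4 = 0*4 = 0)
(28 - 31)*M(0, t(-3)) = (28 - 31)*0 = -3*0 = 0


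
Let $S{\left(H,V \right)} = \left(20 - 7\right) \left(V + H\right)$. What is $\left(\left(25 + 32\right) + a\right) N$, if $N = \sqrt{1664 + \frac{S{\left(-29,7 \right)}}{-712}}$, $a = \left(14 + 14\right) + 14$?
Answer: $\frac{99 \sqrt{52734903}}{178} \approx 4038.9$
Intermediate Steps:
$a = 42$ ($a = 28 + 14 = 42$)
$S{\left(H,V \right)} = 13 H + 13 V$ ($S{\left(H,V \right)} = 13 \left(H + V\right) = 13 H + 13 V$)
$N = \frac{\sqrt{52734903}}{178}$ ($N = \sqrt{1664 + \frac{13 \left(-29\right) + 13 \cdot 7}{-712}} = \sqrt{1664 + \left(-377 + 91\right) \left(- \frac{1}{712}\right)} = \sqrt{1664 - - \frac{143}{356}} = \sqrt{1664 + \frac{143}{356}} = \sqrt{\frac{592527}{356}} = \frac{\sqrt{52734903}}{178} \approx 40.797$)
$\left(\left(25 + 32\right) + a\right) N = \left(\left(25 + 32\right) + 42\right) \frac{\sqrt{52734903}}{178} = \left(57 + 42\right) \frac{\sqrt{52734903}}{178} = 99 \frac{\sqrt{52734903}}{178} = \frac{99 \sqrt{52734903}}{178}$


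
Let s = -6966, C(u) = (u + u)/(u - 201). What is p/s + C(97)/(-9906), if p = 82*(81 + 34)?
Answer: -809471743/598045032 ≈ -1.3535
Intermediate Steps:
C(u) = 2*u/(-201 + u) (C(u) = (2*u)/(-201 + u) = 2*u/(-201 + u))
p = 9430 (p = 82*115 = 9430)
p/s + C(97)/(-9906) = 9430/(-6966) + (2*97/(-201 + 97))/(-9906) = 9430*(-1/6966) + (2*97/(-104))*(-1/9906) = -4715/3483 + (2*97*(-1/104))*(-1/9906) = -4715/3483 - 97/52*(-1/9906) = -4715/3483 + 97/515112 = -809471743/598045032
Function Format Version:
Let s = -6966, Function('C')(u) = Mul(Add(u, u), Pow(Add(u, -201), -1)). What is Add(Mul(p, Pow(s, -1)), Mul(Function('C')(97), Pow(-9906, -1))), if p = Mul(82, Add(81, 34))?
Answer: Rational(-809471743, 598045032) ≈ -1.3535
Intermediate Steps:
Function('C')(u) = Mul(2, u, Pow(Add(-201, u), -1)) (Function('C')(u) = Mul(Mul(2, u), Pow(Add(-201, u), -1)) = Mul(2, u, Pow(Add(-201, u), -1)))
p = 9430 (p = Mul(82, 115) = 9430)
Add(Mul(p, Pow(s, -1)), Mul(Function('C')(97), Pow(-9906, -1))) = Add(Mul(9430, Pow(-6966, -1)), Mul(Mul(2, 97, Pow(Add(-201, 97), -1)), Pow(-9906, -1))) = Add(Mul(9430, Rational(-1, 6966)), Mul(Mul(2, 97, Pow(-104, -1)), Rational(-1, 9906))) = Add(Rational(-4715, 3483), Mul(Mul(2, 97, Rational(-1, 104)), Rational(-1, 9906))) = Add(Rational(-4715, 3483), Mul(Rational(-97, 52), Rational(-1, 9906))) = Add(Rational(-4715, 3483), Rational(97, 515112)) = Rational(-809471743, 598045032)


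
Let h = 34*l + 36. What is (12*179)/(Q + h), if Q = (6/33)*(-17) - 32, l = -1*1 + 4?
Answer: 5907/283 ≈ 20.873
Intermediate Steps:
l = 3 (l = -1 + 4 = 3)
Q = -386/11 (Q = (6*(1/33))*(-17) - 32 = (2/11)*(-17) - 32 = -34/11 - 32 = -386/11 ≈ -35.091)
h = 138 (h = 34*3 + 36 = 102 + 36 = 138)
(12*179)/(Q + h) = (12*179)/(-386/11 + 138) = 2148/(1132/11) = 2148*(11/1132) = 5907/283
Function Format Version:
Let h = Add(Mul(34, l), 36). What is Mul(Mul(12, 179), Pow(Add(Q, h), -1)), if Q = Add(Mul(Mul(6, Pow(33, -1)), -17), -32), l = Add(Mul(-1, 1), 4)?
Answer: Rational(5907, 283) ≈ 20.873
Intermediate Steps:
l = 3 (l = Add(-1, 4) = 3)
Q = Rational(-386, 11) (Q = Add(Mul(Mul(6, Rational(1, 33)), -17), -32) = Add(Mul(Rational(2, 11), -17), -32) = Add(Rational(-34, 11), -32) = Rational(-386, 11) ≈ -35.091)
h = 138 (h = Add(Mul(34, 3), 36) = Add(102, 36) = 138)
Mul(Mul(12, 179), Pow(Add(Q, h), -1)) = Mul(Mul(12, 179), Pow(Add(Rational(-386, 11), 138), -1)) = Mul(2148, Pow(Rational(1132, 11), -1)) = Mul(2148, Rational(11, 1132)) = Rational(5907, 283)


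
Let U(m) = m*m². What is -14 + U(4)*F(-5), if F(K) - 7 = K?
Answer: 114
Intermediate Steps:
F(K) = 7 + K
U(m) = m³
-14 + U(4)*F(-5) = -14 + 4³*(7 - 5) = -14 + 64*2 = -14 + 128 = 114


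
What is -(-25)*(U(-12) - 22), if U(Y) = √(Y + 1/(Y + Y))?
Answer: -550 + 425*I*√6/12 ≈ -550.0 + 86.753*I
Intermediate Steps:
U(Y) = √(Y + 1/(2*Y))
-(-25)*(U(-12) - 22) = -(-25)*(√(2/(-12) + 4*(-12))/2 - 22) = -(-25)*(√(2*(-1/12) - 48)/2 - 22) = -(-25)*(√(-⅙ - 48)/2 - 22) = -(-25)*(√(-289/6)/2 - 22) = -(-25)*((17*I*√6/6)/2 - 22) = -(-25)*(17*I*√6/12 - 22) = -(-25)*(-22 + 17*I*√6/12) = -(550 - 425*I*√6/12) = -550 + 425*I*√6/12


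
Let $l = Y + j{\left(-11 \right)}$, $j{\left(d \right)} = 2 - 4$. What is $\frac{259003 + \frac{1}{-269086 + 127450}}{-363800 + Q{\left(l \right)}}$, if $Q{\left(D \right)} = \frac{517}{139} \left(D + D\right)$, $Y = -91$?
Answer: $- \frac{728442385439}{1025128225176} \approx -0.71059$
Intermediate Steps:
$j{\left(d \right)} = -2$ ($j{\left(d \right)} = 2 - 4 = -2$)
$l = -93$ ($l = -91 - 2 = -93$)
$Q{\left(D \right)} = \frac{1034 D}{139}$ ($Q{\left(D \right)} = 517 \cdot \frac{1}{139} \cdot 2 D = \frac{517 \cdot 2 D}{139} = \frac{1034 D}{139}$)
$\frac{259003 + \frac{1}{-269086 + 127450}}{-363800 + Q{\left(l \right)}} = \frac{259003 + \frac{1}{-269086 + 127450}}{-363800 + \frac{1034}{139} \left(-93\right)} = \frac{259003 + \frac{1}{-141636}}{-363800 - \frac{96162}{139}} = \frac{259003 - \frac{1}{141636}}{- \frac{50664362}{139}} = \frac{36684148907}{141636} \left(- \frac{139}{50664362}\right) = - \frac{728442385439}{1025128225176}$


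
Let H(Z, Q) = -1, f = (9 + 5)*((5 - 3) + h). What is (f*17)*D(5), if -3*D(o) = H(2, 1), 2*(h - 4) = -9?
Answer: 119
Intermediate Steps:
h = -½ (h = 4 + (½)*(-9) = 4 - 9/2 = -½ ≈ -0.50000)
f = 21 (f = (9 + 5)*((5 - 3) - ½) = 14*(2 - ½) = 14*(3/2) = 21)
D(o) = ⅓ (D(o) = -⅓*(-1) = ⅓)
(f*17)*D(5) = (21*17)*(⅓) = 357*(⅓) = 119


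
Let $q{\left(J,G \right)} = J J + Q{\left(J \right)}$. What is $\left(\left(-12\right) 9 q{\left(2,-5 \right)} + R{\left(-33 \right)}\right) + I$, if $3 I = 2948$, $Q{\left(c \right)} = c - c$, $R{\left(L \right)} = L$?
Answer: $\frac{1553}{3} \approx 517.67$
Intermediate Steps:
$Q{\left(c \right)} = 0$
$I = \frac{2948}{3}$ ($I = \frac{1}{3} \cdot 2948 = \frac{2948}{3} \approx 982.67$)
$q{\left(J,G \right)} = J^{2}$ ($q{\left(J,G \right)} = J J + 0 = J^{2} + 0 = J^{2}$)
$\left(\left(-12\right) 9 q{\left(2,-5 \right)} + R{\left(-33 \right)}\right) + I = \left(\left(-12\right) 9 \cdot 2^{2} - 33\right) + \frac{2948}{3} = \left(\left(-108\right) 4 - 33\right) + \frac{2948}{3} = \left(-432 - 33\right) + \frac{2948}{3} = -465 + \frac{2948}{3} = \frac{1553}{3}$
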